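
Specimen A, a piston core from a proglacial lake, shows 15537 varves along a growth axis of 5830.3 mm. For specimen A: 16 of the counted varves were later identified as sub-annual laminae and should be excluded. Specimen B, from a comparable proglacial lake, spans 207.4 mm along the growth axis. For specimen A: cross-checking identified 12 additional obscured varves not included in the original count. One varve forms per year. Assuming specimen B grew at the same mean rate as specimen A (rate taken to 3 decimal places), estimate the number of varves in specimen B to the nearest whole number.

553 varves

Specimen A: true varve count = 15537 − 16 + 12 = 15533.
A: 5830.3 mm over 15533 years gives 5830.3 / 15533 ≈ 0.375 mm/year.
B spans 207.4 / 0.375 = 553.07 years ≈ 553 varves.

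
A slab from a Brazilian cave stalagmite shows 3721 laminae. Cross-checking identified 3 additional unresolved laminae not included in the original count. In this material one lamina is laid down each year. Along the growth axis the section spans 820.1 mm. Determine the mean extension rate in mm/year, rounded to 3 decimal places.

0.220 mm/year

True lamina count = 3721 + 3 = 3724.
Mean rate = 820.1 mm / 3724 years ≈ 0.220 mm/year.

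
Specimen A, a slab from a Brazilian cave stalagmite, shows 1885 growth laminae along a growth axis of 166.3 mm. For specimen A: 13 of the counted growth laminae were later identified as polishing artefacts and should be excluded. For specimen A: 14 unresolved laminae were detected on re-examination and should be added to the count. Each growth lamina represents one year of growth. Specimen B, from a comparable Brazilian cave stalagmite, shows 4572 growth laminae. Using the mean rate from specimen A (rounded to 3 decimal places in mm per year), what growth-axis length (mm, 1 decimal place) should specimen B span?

Specimen A: correcting the raw count gives 1885 − 13 + 14 = 1886 true growth laminae.
A: Mean rate = 166.3 mm / 1886 years ≈ 0.088 mm per year.
Length of B = 0.088 × 4572 = 402.3 mm.

402.3 mm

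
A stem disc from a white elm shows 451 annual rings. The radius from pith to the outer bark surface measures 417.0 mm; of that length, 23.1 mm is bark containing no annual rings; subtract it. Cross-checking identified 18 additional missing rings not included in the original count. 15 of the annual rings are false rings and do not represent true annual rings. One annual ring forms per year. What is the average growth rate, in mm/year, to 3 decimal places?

Adjusted count: 451 − 15 + 18 = 454 annual rings.
Net length = 417.0 − 23.1 = 393.9 mm.
Extension rate ≈ 393.9 / 454 = 0.868 mm/year.

0.868 mm/year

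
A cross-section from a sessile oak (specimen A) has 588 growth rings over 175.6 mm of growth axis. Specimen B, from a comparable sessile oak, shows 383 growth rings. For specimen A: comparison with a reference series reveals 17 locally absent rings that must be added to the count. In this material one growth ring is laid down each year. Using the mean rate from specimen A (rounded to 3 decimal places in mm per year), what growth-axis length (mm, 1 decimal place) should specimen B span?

111.1 mm

Specimen A: adjusted count: 588 + 17 = 605 growth rings.
A: 175.6 mm over 605 years gives 175.6 / 605 ≈ 0.290 mm/year.
For B, 0.290 mm/year × 383 years = 111.1 mm.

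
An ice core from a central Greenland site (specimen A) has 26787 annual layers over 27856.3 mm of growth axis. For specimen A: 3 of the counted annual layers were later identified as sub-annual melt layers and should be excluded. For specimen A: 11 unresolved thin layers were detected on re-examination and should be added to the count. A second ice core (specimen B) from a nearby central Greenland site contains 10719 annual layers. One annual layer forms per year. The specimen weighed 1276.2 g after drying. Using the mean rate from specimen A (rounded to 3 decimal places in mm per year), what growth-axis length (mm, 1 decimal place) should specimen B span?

11147.8 mm

Specimen A: after corrections the count is 26787 − 3 + 11 = 26795 annual layers.
A: Extension rate ≈ 27856.3 / 26795 = 1.040 mm per year.
For B, 1.040 mm/year × 10719 years = 11147.8 mm.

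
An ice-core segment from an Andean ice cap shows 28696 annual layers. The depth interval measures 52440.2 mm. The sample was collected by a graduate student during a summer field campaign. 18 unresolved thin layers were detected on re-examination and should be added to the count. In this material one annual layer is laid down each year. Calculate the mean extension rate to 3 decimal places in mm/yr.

Adjusted count: 28696 + 18 = 28714 annual layers.
Mean rate = 52440.2 mm / 28714 years ≈ 1.826 mm/yr.

1.826 mm/yr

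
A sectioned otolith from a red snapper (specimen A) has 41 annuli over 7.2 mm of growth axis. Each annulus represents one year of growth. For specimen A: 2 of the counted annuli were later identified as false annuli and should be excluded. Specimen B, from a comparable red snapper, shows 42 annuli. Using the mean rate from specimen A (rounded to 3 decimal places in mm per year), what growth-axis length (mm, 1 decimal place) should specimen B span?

7.8 mm

Specimen A: adjusted count: 41 − 2 = 39 annuli.
A: 7.2 mm over 39 years gives 7.2 / 39 ≈ 0.185 mm per year.
B's length ≈ 0.185 × 42 = 7.8 mm.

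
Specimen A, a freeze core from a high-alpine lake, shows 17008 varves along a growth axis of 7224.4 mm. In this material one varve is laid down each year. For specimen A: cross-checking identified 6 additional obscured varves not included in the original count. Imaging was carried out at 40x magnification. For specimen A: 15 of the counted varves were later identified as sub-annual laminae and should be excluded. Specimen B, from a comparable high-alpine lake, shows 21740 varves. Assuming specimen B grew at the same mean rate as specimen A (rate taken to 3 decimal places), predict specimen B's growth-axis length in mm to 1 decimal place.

9239.5 mm

Specimen A: adjusted count: 17008 − 15 + 6 = 16999 varves.
A: Extension rate ≈ 7224.4 / 16999 = 0.425 mm/yr.
For B, 0.425 mm/year × 21740 years = 9239.5 mm.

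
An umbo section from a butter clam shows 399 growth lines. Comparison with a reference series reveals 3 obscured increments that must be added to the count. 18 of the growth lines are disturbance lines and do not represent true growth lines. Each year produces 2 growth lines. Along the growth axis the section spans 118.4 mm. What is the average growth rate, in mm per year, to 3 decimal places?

0.617 mm per year

True growth line count = 399 − 18 + 3 = 384.
384 growth lines at 2 per year is 384 / 2 = 192 years.
Extension rate ≈ 118.4 / 192 = 0.617 mm per year.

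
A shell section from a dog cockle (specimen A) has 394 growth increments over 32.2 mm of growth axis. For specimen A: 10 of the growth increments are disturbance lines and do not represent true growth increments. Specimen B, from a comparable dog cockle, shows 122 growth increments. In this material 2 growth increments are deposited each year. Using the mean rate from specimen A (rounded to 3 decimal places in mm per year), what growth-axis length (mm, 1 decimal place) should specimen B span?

Specimen A: correcting the raw count gives 394 − 10 = 384 true growth increments.
Specimen A: with 2 growth increments per year, 384 / 2 = 192 years.
A: Mean rate = 32.2 mm / 192 years ≈ 0.168 mm/year.
Specimen B: 122 growth increments at 2 per year is 122 / 2 = 61 years. For B, 0.168 mm/year × 61 years = 10.2 mm.

10.2 mm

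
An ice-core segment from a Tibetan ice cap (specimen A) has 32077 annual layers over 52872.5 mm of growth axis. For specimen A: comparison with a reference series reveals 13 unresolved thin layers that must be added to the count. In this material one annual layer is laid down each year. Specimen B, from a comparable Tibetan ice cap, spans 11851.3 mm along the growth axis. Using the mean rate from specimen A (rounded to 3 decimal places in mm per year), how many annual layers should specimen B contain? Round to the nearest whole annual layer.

7191 annual layers

Specimen A: true annual layer count = 32077 + 13 = 32090.
A: Extension rate ≈ 52872.5 / 32090 = 1.648 mm per year.
Specimen B: 11851.3 mm / 1.648 mm per year = 7191.32 years ≈ 7191 annual layers.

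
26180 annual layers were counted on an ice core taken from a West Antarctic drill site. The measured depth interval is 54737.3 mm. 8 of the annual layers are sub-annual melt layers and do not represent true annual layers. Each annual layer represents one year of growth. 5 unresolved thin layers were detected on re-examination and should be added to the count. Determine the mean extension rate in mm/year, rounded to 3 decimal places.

After corrections the count is 26180 − 8 + 5 = 26177 annual layers.
Mean rate = 54737.3 mm / 26177 years ≈ 2.091 mm/year.

2.091 mm/year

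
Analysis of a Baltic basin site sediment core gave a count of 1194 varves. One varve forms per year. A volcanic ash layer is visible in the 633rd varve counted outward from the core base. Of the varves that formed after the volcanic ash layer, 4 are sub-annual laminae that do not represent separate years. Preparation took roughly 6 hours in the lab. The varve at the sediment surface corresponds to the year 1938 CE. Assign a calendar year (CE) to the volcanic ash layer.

1381 CE

The volcanic ash layer sits at varve 633 from the core base, so 1194 − 633 = 561 varves formed after it.
561 − 4 false = 557 true varves after the volcanic ash layer.
The varve at the sediment surface is 1938 CE, so the volcanic ash layer dates to 1938 − 557 = 1381 CE.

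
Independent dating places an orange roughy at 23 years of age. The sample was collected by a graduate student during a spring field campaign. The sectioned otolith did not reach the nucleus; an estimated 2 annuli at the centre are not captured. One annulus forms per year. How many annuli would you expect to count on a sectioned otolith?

21 annuli

At one annulus per year, 23 years correspond to 23 annuli.
Subtracting the 2 annuli not captured gives 23 − 2 = 21 annuli in the record.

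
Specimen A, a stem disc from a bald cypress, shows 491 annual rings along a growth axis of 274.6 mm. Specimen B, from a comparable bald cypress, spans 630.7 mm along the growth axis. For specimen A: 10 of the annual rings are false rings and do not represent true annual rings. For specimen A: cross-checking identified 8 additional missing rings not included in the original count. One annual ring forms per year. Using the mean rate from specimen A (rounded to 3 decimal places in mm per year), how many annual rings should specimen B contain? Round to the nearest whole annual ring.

Specimen A: after corrections the count is 491 − 10 + 8 = 489 annual rings.
A: Extension rate ≈ 274.6 / 489 = 0.562 mm per year.
B spans 630.7 / 0.562 = 1122.24 years ≈ 1122 annual rings.

1122 annual rings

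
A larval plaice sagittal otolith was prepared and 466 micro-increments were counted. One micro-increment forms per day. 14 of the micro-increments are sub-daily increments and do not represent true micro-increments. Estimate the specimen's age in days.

452 days

After corrections the count is 466 − 14 = 452 micro-increments.
With a one-to-one micro-increment periodicity this is 452 days.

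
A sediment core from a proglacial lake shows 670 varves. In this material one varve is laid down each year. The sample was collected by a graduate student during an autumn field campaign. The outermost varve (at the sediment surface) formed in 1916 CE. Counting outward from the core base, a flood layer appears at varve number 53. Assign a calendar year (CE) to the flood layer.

1299 CE

670 − 53 = 617 varves lie beyond the flood layer toward the sediment surface.
Counting back 617 years from 1916 CE places the flood layer in 1916 − 617 = 1299 CE.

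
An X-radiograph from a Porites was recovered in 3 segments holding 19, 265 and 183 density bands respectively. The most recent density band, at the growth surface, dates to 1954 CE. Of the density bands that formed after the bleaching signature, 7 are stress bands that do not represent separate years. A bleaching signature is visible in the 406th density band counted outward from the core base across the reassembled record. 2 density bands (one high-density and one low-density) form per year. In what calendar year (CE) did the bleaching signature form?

Total density bands = 19 + 265 + 183 = 467.
467 − 406 = 61 density bands lie beyond the bleaching signature toward the growth surface.
Excluding 7 false density bands: 61 − 7 = 54.
Dividing by 2 density bands per year: 54 / 2 = 27 years.
The density band at the growth surface is 1954 CE, so the bleaching signature dates to 1954 − 27 = 1927 CE.

1927 CE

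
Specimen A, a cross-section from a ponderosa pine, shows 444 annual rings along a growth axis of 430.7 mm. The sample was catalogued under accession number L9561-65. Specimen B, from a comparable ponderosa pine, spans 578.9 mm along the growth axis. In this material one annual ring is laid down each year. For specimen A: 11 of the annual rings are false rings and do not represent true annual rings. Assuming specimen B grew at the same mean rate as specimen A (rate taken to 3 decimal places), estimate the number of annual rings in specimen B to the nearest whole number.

582 annual rings

Specimen A: after corrections the count is 444 − 11 = 433 annual rings.
A: Extension rate ≈ 430.7 / 433 = 0.995 mm per year.
Specimen B: 578.9 mm / 0.995 mm per year = 581.81 years ≈ 582 annual rings.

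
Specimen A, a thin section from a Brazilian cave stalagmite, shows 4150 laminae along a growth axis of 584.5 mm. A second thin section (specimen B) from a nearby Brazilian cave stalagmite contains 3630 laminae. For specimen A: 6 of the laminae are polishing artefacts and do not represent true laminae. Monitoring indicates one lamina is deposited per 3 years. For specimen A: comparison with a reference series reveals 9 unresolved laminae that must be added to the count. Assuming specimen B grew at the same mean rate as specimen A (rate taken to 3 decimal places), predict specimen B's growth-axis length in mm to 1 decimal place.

511.8 mm

Specimen A: after corrections the count is 4150 − 6 + 9 = 4153 laminae.
Specimen A: multiplying by 3 years per lamina: 4153 × 3 = 12459 years.
A: 584.5 mm over 12459 years gives 584.5 / 12459 ≈ 0.047 mm/year.
Specimen B: at 3 years per lamina, 3630 × 3 = 10890 years. Length of B = 0.047 × 10890 = 511.8 mm.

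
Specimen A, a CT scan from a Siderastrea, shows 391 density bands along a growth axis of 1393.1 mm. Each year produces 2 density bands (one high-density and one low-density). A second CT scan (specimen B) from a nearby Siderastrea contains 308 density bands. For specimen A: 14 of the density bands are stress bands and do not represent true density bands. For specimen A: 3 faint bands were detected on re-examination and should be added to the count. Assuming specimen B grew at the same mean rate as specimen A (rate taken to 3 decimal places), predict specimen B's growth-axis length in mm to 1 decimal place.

1129.1 mm

Specimen A: true density band count = 391 − 14 + 3 = 380.
Specimen A: 380 density bands at 2 per year is 380 / 2 = 190 years.
A: 1393.1 mm over 190 years gives 1393.1 / 190 ≈ 7.332 mm/yr.
Specimen B: dividing by 2 density bands per year: 308 / 2 = 154 years. Length of B = 7.332 × 154 = 1129.1 mm.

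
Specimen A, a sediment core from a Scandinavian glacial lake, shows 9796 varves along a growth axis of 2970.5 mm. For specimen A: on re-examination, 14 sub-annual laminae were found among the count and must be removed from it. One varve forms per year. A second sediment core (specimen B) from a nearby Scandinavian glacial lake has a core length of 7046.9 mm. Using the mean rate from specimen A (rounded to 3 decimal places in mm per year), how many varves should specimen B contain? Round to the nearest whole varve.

23181 varves

Specimen A: adjusted count: 9796 − 14 = 9782 varves.
A: Extension rate ≈ 2970.5 / 9782 = 0.304 mm per year.
Specimen B: 7046.9 mm / 0.304 mm per year = 23180.59 years ≈ 23181 varves.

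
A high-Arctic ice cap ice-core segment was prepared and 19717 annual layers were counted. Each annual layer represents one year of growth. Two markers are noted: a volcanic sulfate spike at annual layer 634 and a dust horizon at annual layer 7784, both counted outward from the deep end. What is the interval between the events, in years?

7150 yr

7784 − 634 = 7150 annual layers lie between the two events.
At one annual layer per year, 7150 years elapsed between them.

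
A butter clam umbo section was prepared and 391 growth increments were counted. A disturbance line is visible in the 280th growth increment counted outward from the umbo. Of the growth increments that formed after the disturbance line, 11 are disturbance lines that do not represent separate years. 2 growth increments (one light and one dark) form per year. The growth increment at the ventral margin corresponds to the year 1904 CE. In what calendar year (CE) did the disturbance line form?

391 − 280 = 111 growth increments lie beyond the disturbance line toward the ventral margin.
Excluding 11 false growth increments: 111 − 11 = 100.
With 2 growth increments per year, 100 / 2 = 50 years.
Counting back 50 years from 1904 CE places the disturbance line in 1904 − 50 = 1854 CE.

1854 CE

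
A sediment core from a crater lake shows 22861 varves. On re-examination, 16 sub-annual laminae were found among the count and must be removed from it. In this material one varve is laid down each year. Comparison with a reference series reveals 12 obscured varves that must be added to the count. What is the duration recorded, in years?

True varve count = 22861 − 16 + 12 = 22857.
At one varve per year, that is 22857 years.

22857 years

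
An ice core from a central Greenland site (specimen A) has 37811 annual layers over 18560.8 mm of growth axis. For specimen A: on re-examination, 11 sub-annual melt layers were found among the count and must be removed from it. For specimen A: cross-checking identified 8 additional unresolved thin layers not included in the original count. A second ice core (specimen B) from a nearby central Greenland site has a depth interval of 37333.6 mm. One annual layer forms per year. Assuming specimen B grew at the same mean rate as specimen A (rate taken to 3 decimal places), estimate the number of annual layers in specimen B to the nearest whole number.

Specimen A: adjusted count: 37811 − 11 + 8 = 37808 annual layers.
A: Extension rate ≈ 18560.8 / 37808 = 0.491 mm per year.
Specimen B: 37333.6 mm / 0.491 mm per year = 76035.85 years ≈ 76036 annual layers.

76036 annual layers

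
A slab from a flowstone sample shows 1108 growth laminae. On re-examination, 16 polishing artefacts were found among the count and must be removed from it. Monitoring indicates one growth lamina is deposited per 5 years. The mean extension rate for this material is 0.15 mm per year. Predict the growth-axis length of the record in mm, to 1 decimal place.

Adjusted count: 1108 − 16 = 1092 growth laminae.
At 5 years per growth lamina, 1092 × 5 = 5460 years.
Predicted length = 0.15 mm/year × 5460 years = 819.0 mm.

819.0 mm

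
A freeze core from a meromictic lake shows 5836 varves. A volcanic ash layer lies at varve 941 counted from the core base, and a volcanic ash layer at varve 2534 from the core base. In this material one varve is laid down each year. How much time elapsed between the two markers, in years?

2534 − 941 = 1593 varves lie between the two events.
At one varve per year, 1593 years elapsed between them.

1593 years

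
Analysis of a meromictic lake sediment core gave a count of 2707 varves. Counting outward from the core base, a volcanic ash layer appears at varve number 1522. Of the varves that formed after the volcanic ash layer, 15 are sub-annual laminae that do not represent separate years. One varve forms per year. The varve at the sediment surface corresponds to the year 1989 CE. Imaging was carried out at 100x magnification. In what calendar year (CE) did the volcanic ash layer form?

2707 − 1522 = 1185 varves lie beyond the volcanic ash layer toward the sediment surface.
Removing the 15 false varves leaves 1185 − 15 = 1170 true varves beyond the volcanic ash layer.
The varve at the sediment surface is 1989 CE, so the volcanic ash layer dates to 1989 − 1170 = 819 CE.

819 CE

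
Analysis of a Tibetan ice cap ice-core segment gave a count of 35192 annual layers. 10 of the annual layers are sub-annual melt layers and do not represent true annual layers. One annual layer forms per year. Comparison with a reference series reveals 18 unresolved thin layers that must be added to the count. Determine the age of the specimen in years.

35200 yr

After corrections the count is 35192 − 10 + 18 = 35200 annual layers.
At one annual layer per year, that is 35200 years.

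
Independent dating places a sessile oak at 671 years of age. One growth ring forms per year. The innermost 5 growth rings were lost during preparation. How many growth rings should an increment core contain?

666 growth rings

One growth ring per year gives 671 growth rings over 671 years.
Less the 5 uncaptured growth rings: 671 − 5 = 666.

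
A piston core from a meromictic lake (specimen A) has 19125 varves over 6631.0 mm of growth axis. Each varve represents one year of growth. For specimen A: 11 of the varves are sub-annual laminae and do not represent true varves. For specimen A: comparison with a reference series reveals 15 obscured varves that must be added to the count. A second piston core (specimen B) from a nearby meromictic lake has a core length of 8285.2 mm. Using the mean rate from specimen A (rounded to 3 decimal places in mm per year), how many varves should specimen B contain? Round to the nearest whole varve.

Specimen A: after corrections the count is 19125 − 11 + 15 = 19129 varves.
A: Mean rate = 6631.0 mm / 19129 years ≈ 0.347 mm/year.
B spans 8285.2 / 0.347 = 23876.66 years ≈ 23877 varves.

23877 varves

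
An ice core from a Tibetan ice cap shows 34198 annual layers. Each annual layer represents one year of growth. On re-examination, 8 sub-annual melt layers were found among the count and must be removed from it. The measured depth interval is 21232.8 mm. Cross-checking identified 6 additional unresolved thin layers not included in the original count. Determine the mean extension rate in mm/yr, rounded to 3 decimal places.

0.621 mm/yr

After corrections the count is 34198 − 8 + 6 = 34196 annual layers.
Mean rate = 21232.8 mm / 34196 years ≈ 0.621 mm/yr.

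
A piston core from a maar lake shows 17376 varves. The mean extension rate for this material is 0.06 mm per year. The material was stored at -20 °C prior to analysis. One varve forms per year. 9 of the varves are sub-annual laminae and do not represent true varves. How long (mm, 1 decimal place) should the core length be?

1042.0 mm

After corrections the count is 17376 − 9 = 17367 varves.
17367 years at 0.06 mm/year gives 0.06 × 17367 = 1042.0 mm.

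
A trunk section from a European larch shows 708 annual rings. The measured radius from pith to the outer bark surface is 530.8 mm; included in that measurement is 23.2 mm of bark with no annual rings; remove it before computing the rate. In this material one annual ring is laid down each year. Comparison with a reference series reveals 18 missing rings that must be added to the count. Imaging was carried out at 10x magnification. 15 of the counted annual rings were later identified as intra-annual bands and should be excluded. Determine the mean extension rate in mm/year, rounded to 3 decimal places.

0.714 mm/year

Correcting the raw count gives 708 − 15 + 18 = 711 true annual rings.
Removing the 23.2 mm offcut leaves 530.8 − 23.2 = 507.6 mm.
Mean rate = 507.6 mm / 711 years ≈ 0.714 mm/year.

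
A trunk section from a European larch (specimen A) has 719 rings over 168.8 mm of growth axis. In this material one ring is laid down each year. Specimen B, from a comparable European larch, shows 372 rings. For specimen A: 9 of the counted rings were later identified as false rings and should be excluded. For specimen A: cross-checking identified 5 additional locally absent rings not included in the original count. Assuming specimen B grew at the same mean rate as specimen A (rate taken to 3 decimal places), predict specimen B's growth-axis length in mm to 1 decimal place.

87.8 mm

Specimen A: adjusted count: 719 − 9 + 5 = 715 rings.
A: Extension rate ≈ 168.8 / 715 = 0.236 mm/year.
B's length ≈ 0.236 × 372 = 87.8 mm.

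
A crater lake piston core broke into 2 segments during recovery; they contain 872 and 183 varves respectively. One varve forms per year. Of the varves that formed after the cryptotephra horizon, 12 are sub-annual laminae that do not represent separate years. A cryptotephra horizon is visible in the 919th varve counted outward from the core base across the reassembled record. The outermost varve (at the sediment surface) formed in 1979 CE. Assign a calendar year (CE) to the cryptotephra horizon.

Total varves = 872 + 183 = 1055.
The cryptotephra horizon sits at varve 919 from the core base, so 1055 − 919 = 136 varves formed after it.
136 − 12 false = 124 true varves after the cryptotephra horizon.
The varve at the sediment surface is 1979 CE, so the cryptotephra horizon dates to 1979 − 124 = 1855 CE.

1855 CE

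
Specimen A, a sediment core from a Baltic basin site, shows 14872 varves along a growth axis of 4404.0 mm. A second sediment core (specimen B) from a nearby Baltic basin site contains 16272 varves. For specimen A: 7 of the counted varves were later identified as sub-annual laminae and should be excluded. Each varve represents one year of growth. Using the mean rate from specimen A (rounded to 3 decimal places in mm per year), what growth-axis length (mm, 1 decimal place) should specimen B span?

4816.5 mm

Specimen A: true varve count = 14872 − 7 = 14865.
A: 4404.0 mm over 14865 years gives 4404.0 / 14865 ≈ 0.296 mm per year.
Length of B = 0.296 × 16272 = 4816.5 mm.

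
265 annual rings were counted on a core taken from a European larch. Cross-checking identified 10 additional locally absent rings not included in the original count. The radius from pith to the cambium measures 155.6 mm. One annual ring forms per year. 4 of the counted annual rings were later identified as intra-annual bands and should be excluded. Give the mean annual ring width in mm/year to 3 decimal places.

After corrections the count is 265 − 4 + 10 = 271 annual rings.
155.6 mm over 271 years gives 155.6 / 271 ≈ 0.574 mm/year.

0.574 mm/year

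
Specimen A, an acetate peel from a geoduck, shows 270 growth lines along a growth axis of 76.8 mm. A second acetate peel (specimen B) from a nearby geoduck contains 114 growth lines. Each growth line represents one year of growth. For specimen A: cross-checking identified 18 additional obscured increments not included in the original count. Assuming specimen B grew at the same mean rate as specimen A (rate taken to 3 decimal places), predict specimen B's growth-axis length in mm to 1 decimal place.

30.4 mm

Specimen A: after corrections the count is 270 + 18 = 288 growth lines.
A: 76.8 mm over 288 years gives 76.8 / 288 ≈ 0.267 mm/yr.
B's length ≈ 0.267 × 114 = 30.4 mm.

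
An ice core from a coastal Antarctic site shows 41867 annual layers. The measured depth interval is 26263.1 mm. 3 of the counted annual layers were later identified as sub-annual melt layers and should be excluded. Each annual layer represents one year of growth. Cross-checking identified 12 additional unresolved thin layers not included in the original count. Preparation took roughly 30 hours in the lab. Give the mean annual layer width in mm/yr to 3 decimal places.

0.627 mm/yr

Correcting the raw count gives 41867 − 3 + 12 = 41876 true annual layers.
Extension rate ≈ 26263.1 / 41876 = 0.627 mm/yr.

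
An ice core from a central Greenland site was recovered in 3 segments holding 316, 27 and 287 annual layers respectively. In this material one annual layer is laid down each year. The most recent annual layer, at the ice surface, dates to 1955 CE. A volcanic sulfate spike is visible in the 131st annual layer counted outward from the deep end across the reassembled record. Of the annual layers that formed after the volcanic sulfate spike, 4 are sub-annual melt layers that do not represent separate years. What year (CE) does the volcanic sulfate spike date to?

Total annual layers = 316 + 27 + 287 = 630.
Between annual layer 131 and the ice surface there are 630 − 131 = 499 annual layers.
Excluding 4 false annual layers: 499 − 4 = 495.
1955 − 495 = 1460 CE.

1460 CE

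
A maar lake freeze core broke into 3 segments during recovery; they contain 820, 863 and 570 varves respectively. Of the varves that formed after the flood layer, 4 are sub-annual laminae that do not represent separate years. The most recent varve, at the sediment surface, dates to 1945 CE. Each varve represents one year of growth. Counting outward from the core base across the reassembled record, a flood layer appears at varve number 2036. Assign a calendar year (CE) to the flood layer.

1732 CE

Total varves = 820 + 863 + 570 = 2253.
2253 − 2036 = 217 varves lie beyond the flood layer toward the sediment surface.
217 − 4 false = 213 true varves after the flood layer.
1945 − 213 = 1732 CE.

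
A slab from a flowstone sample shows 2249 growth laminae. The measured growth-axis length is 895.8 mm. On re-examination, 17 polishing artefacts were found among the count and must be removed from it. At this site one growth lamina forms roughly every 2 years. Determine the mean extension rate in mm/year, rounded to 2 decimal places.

True growth lamina count = 2249 − 17 = 2232.
2232 growth laminae at 2 years each span 2232 × 2 = 4464 years.
895.8 mm over 4464 years gives 895.8 / 4464 ≈ 0.20 mm/year.

0.20 mm/year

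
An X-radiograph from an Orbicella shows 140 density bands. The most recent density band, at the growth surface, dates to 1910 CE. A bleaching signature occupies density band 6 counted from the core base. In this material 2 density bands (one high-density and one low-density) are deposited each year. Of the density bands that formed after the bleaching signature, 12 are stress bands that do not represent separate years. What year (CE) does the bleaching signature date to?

1849 CE

Between density band 6 and the growth surface there are 140 − 6 = 134 density bands.
Removing the 12 false density bands leaves 134 − 12 = 122 true density bands beyond the bleaching signature.
122 density bands at 2 per year is 122 / 2 = 61 years.
Counting back 61 years from 1910 CE places the bleaching signature in 1910 − 61 = 1849 CE.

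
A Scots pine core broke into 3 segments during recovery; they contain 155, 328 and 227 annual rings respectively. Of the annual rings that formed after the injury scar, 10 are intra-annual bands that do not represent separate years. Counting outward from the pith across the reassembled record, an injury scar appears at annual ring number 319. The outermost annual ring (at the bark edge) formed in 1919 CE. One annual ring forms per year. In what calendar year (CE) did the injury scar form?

Total annual rings = 155 + 328 + 227 = 710.
The injury scar sits at annual ring 319 from the pith, so 710 − 319 = 391 annual rings formed after it.
Removing the 10 false annual rings leaves 391 − 10 = 381 true annual rings beyond the injury scar.
The annual ring at the bark edge is 1919 CE, so the injury scar dates to 1919 − 381 = 1538 CE.

1538 CE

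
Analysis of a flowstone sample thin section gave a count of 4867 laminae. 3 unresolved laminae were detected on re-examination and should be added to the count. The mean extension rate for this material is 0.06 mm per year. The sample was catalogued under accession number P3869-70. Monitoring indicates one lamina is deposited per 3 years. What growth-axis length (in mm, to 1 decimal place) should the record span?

Correcting the raw count gives 4867 + 3 = 4870 true laminae.
At 3 years per lamina, 4870 × 3 = 14610 years.
14610 years at 0.06 mm/year gives 0.06 × 14610 = 876.6 mm.

876.6 mm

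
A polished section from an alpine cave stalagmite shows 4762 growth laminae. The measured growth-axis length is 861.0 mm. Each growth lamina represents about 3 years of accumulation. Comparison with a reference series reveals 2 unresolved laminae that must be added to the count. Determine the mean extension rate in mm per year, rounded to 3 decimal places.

0.060 mm per year

Adjusted count: 4762 + 2 = 4764 growth laminae.
Multiplying by 3 years per growth lamina: 4764 × 3 = 14292 years.
861.0 mm over 14292 years gives 861.0 / 14292 ≈ 0.060 mm per year.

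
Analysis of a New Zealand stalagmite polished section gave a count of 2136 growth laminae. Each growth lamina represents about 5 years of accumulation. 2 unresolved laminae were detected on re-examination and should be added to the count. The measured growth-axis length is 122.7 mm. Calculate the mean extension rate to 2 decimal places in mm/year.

0.01 mm/year

Adjusted count: 2136 + 2 = 2138 growth laminae.
Multiplying by 5 years per growth lamina: 2138 × 5 = 10690 years.
122.7 mm over 10690 years gives 122.7 / 10690 ≈ 0.01 mm/year.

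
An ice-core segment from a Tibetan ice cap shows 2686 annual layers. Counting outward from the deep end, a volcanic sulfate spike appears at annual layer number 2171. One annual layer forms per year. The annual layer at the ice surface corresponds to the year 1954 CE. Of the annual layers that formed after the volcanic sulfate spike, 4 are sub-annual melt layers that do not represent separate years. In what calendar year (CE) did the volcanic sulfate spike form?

1443 CE

The volcanic sulfate spike sits at annual layer 2171 from the deep end, so 2686 − 2171 = 515 annual layers formed after it.
515 − 4 false = 511 true annual layers after the volcanic sulfate spike.
The annual layer at the ice surface is 1954 CE, so the volcanic sulfate spike dates to 1954 − 511 = 1443 CE.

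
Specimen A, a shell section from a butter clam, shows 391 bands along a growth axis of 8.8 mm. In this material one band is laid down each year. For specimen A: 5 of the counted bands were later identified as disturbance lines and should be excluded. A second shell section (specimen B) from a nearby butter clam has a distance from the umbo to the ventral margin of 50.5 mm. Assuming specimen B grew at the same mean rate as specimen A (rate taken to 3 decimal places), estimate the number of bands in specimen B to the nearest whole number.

Specimen A: after corrections the count is 391 − 5 = 386 bands.
A: 8.8 mm over 386 years gives 8.8 / 386 ≈ 0.023 mm per year.
B spans 50.5 / 0.023 = 2195.65 years ≈ 2196 bands.

2196 bands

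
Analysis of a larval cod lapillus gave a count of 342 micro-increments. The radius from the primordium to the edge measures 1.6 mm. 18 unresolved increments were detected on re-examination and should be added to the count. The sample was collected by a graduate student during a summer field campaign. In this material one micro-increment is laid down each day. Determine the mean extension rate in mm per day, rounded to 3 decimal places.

After corrections the count is 342 + 18 = 360 micro-increments.
Mean rate = 1.6 mm / 360 days ≈ 0.004 mm per day.

0.004 mm per day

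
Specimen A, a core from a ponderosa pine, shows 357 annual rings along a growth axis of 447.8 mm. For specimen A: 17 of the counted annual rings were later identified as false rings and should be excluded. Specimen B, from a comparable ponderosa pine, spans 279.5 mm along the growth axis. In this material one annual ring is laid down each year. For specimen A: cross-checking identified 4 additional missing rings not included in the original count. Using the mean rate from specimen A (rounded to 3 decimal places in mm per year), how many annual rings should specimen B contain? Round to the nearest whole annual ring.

215 annual rings

Specimen A: correcting the raw count gives 357 − 17 + 4 = 344 true annual rings.
A: Extension rate ≈ 447.8 / 344 = 1.302 mm/yr.
Specimen B: 279.5 mm / 1.302 mm per year = 214.67 years ≈ 215 annual rings.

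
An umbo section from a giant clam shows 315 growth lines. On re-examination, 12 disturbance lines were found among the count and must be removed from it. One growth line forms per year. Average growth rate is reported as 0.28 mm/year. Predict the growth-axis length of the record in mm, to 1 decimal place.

84.8 mm

True growth line count = 315 − 12 = 303.
303 years at 0.28 mm/year gives 0.28 × 303 = 84.8 mm.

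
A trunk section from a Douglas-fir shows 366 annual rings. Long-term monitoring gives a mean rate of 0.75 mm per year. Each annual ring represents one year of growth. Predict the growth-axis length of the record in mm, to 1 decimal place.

274.5 mm

The record spans 366 years at 0.75 mm per year.
Predicted length = 0.75 mm/year × 366 years = 274.5 mm.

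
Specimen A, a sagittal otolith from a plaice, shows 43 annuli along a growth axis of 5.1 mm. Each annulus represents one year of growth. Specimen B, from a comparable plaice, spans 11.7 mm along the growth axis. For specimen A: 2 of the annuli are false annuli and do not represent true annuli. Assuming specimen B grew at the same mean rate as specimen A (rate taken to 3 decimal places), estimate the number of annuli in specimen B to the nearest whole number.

94 annuli

Specimen A: true annulus count = 43 − 2 = 41.
A: Mean rate = 5.1 mm / 41 years ≈ 0.124 mm per year.
Specimen B: 11.7 mm / 0.124 mm per year = 94.35 years ≈ 94 annuli.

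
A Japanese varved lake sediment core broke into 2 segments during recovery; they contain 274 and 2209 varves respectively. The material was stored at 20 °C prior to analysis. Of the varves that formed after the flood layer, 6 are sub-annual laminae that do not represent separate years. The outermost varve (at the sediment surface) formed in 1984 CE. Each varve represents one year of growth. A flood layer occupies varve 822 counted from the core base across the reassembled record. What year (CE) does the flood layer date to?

329 CE

Total varves = 274 + 2209 = 2483.
2483 − 822 = 1661 varves lie beyond the flood layer toward the sediment surface.
1661 − 6 false = 1655 true varves after the flood layer.
Counting back 1655 years from 1984 CE places the flood layer in 1984 − 1655 = 329 CE.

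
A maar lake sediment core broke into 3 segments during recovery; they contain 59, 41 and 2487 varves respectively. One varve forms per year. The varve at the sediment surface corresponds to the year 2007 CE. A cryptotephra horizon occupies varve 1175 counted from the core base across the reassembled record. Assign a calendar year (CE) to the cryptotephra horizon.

595 CE

Total varves = 59 + 41 + 2487 = 2587.
2587 − 1175 = 1412 varves lie beyond the cryptotephra horizon toward the sediment surface.
2007 − 1412 = 595 CE.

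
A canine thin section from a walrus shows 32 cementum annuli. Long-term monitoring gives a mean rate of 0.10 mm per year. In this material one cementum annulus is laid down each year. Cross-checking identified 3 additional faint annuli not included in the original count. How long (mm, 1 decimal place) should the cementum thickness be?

After corrections the count is 32 + 3 = 35 cementum annuli.
35 years at 0.10 mm/year gives 0.10 × 35 = 3.5 mm.

3.5 mm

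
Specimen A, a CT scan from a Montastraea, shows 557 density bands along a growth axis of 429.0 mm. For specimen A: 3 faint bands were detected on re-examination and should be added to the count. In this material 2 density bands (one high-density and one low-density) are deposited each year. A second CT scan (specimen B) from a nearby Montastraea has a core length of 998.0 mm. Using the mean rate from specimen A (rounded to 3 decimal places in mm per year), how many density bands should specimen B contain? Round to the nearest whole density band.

1303 density bands

Specimen A: correcting the raw count gives 557 + 3 = 560 true density bands.
Specimen A: dividing by 2 density bands per year: 560 / 2 = 280 years.
A: Mean rate = 429.0 mm / 280 years ≈ 1.532 mm per year.
For B, 998.0 / 1.532 = 651.44 years; at 2 density bands per year that is 651.44 × 2 ≈ 1303 density bands.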